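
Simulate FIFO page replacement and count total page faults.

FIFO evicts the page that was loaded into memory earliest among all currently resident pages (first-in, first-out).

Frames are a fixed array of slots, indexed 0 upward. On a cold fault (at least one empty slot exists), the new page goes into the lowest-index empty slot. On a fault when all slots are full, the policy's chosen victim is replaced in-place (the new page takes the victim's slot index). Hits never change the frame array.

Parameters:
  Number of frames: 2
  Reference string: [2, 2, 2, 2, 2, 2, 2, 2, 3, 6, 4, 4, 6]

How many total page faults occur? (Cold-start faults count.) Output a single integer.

Answer: 4

Derivation:
Step 0: ref 2 → FAULT, frames=[2,-]
Step 1: ref 2 → HIT, frames=[2,-]
Step 2: ref 2 → HIT, frames=[2,-]
Step 3: ref 2 → HIT, frames=[2,-]
Step 4: ref 2 → HIT, frames=[2,-]
Step 5: ref 2 → HIT, frames=[2,-]
Step 6: ref 2 → HIT, frames=[2,-]
Step 7: ref 2 → HIT, frames=[2,-]
Step 8: ref 3 → FAULT, frames=[2,3]
Step 9: ref 6 → FAULT (evict 2), frames=[6,3]
Step 10: ref 4 → FAULT (evict 3), frames=[6,4]
Step 11: ref 4 → HIT, frames=[6,4]
Step 12: ref 6 → HIT, frames=[6,4]
Total faults: 4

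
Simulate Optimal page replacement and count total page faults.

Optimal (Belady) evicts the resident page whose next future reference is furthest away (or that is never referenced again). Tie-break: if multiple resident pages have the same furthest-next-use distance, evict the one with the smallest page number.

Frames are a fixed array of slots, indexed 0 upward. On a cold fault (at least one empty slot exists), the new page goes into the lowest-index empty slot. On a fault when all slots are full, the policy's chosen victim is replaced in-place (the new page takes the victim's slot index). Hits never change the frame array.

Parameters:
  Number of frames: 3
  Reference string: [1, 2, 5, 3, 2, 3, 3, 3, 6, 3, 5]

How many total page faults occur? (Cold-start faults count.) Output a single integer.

Answer: 5

Derivation:
Step 0: ref 1 → FAULT, frames=[1,-,-]
Step 1: ref 2 → FAULT, frames=[1,2,-]
Step 2: ref 5 → FAULT, frames=[1,2,5]
Step 3: ref 3 → FAULT (evict 1), frames=[3,2,5]
Step 4: ref 2 → HIT, frames=[3,2,5]
Step 5: ref 3 → HIT, frames=[3,2,5]
Step 6: ref 3 → HIT, frames=[3,2,5]
Step 7: ref 3 → HIT, frames=[3,2,5]
Step 8: ref 6 → FAULT (evict 2), frames=[3,6,5]
Step 9: ref 3 → HIT, frames=[3,6,5]
Step 10: ref 5 → HIT, frames=[3,6,5]
Total faults: 5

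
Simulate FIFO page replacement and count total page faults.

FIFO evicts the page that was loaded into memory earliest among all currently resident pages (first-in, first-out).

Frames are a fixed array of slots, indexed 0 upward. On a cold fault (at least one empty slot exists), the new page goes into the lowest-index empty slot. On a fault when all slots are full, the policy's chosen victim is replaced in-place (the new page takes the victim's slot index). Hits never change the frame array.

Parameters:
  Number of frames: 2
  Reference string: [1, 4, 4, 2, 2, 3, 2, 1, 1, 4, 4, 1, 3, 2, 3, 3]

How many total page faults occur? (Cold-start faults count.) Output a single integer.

Step 0: ref 1 → FAULT, frames=[1,-]
Step 1: ref 4 → FAULT, frames=[1,4]
Step 2: ref 4 → HIT, frames=[1,4]
Step 3: ref 2 → FAULT (evict 1), frames=[2,4]
Step 4: ref 2 → HIT, frames=[2,4]
Step 5: ref 3 → FAULT (evict 4), frames=[2,3]
Step 6: ref 2 → HIT, frames=[2,3]
Step 7: ref 1 → FAULT (evict 2), frames=[1,3]
Step 8: ref 1 → HIT, frames=[1,3]
Step 9: ref 4 → FAULT (evict 3), frames=[1,4]
Step 10: ref 4 → HIT, frames=[1,4]
Step 11: ref 1 → HIT, frames=[1,4]
Step 12: ref 3 → FAULT (evict 1), frames=[3,4]
Step 13: ref 2 → FAULT (evict 4), frames=[3,2]
Step 14: ref 3 → HIT, frames=[3,2]
Step 15: ref 3 → HIT, frames=[3,2]
Total faults: 8

Answer: 8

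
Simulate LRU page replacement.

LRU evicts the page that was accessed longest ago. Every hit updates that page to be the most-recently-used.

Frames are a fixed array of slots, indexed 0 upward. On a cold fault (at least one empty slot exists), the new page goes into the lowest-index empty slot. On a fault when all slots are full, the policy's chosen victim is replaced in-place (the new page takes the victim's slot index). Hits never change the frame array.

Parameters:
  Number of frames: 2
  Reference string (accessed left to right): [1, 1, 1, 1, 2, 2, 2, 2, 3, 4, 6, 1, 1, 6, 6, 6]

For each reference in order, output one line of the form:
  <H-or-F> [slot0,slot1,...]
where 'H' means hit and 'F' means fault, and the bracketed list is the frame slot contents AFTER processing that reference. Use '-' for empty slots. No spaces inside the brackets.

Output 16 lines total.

F [1,-]
H [1,-]
H [1,-]
H [1,-]
F [1,2]
H [1,2]
H [1,2]
H [1,2]
F [3,2]
F [3,4]
F [6,4]
F [6,1]
H [6,1]
H [6,1]
H [6,1]
H [6,1]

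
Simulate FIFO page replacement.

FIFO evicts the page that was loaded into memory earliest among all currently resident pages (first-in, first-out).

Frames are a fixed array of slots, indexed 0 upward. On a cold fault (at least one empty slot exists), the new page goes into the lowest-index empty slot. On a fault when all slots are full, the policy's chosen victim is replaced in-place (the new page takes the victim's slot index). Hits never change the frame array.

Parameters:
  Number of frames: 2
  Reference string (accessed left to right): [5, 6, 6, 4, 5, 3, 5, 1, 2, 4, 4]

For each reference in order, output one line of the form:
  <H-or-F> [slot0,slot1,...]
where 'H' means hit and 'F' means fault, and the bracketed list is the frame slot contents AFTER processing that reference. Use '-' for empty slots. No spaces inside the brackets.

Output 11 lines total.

F [5,-]
F [5,6]
H [5,6]
F [4,6]
F [4,5]
F [3,5]
H [3,5]
F [3,1]
F [2,1]
F [2,4]
H [2,4]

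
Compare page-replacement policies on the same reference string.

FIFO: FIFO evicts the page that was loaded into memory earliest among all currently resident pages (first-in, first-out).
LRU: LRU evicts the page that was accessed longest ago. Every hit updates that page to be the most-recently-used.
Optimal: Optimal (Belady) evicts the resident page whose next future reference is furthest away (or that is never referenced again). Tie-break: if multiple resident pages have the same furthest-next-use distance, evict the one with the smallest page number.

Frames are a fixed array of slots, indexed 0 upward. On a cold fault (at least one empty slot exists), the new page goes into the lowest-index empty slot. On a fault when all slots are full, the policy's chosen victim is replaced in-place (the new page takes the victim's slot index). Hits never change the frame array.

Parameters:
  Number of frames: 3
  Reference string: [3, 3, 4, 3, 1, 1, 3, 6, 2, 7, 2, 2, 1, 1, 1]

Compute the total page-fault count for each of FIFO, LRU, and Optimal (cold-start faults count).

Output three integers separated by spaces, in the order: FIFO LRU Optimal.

--- FIFO ---
  step 0: ref 3 -> FAULT, frames=[3,-,-] (faults so far: 1)
  step 1: ref 3 -> HIT, frames=[3,-,-] (faults so far: 1)
  step 2: ref 4 -> FAULT, frames=[3,4,-] (faults so far: 2)
  step 3: ref 3 -> HIT, frames=[3,4,-] (faults so far: 2)
  step 4: ref 1 -> FAULT, frames=[3,4,1] (faults so far: 3)
  step 5: ref 1 -> HIT, frames=[3,4,1] (faults so far: 3)
  step 6: ref 3 -> HIT, frames=[3,4,1] (faults so far: 3)
  step 7: ref 6 -> FAULT, evict 3, frames=[6,4,1] (faults so far: 4)
  step 8: ref 2 -> FAULT, evict 4, frames=[6,2,1] (faults so far: 5)
  step 9: ref 7 -> FAULT, evict 1, frames=[6,2,7] (faults so far: 6)
  step 10: ref 2 -> HIT, frames=[6,2,7] (faults so far: 6)
  step 11: ref 2 -> HIT, frames=[6,2,7] (faults so far: 6)
  step 12: ref 1 -> FAULT, evict 6, frames=[1,2,7] (faults so far: 7)
  step 13: ref 1 -> HIT, frames=[1,2,7] (faults so far: 7)
  step 14: ref 1 -> HIT, frames=[1,2,7] (faults so far: 7)
  FIFO total faults: 7
--- LRU ---
  step 0: ref 3 -> FAULT, frames=[3,-,-] (faults so far: 1)
  step 1: ref 3 -> HIT, frames=[3,-,-] (faults so far: 1)
  step 2: ref 4 -> FAULT, frames=[3,4,-] (faults so far: 2)
  step 3: ref 3 -> HIT, frames=[3,4,-] (faults so far: 2)
  step 4: ref 1 -> FAULT, frames=[3,4,1] (faults so far: 3)
  step 5: ref 1 -> HIT, frames=[3,4,1] (faults so far: 3)
  step 6: ref 3 -> HIT, frames=[3,4,1] (faults so far: 3)
  step 7: ref 6 -> FAULT, evict 4, frames=[3,6,1] (faults so far: 4)
  step 8: ref 2 -> FAULT, evict 1, frames=[3,6,2] (faults so far: 5)
  step 9: ref 7 -> FAULT, evict 3, frames=[7,6,2] (faults so far: 6)
  step 10: ref 2 -> HIT, frames=[7,6,2] (faults so far: 6)
  step 11: ref 2 -> HIT, frames=[7,6,2] (faults so far: 6)
  step 12: ref 1 -> FAULT, evict 6, frames=[7,1,2] (faults so far: 7)
  step 13: ref 1 -> HIT, frames=[7,1,2] (faults so far: 7)
  step 14: ref 1 -> HIT, frames=[7,1,2] (faults so far: 7)
  LRU total faults: 7
--- Optimal ---
  step 0: ref 3 -> FAULT, frames=[3,-,-] (faults so far: 1)
  step 1: ref 3 -> HIT, frames=[3,-,-] (faults so far: 1)
  step 2: ref 4 -> FAULT, frames=[3,4,-] (faults so far: 2)
  step 3: ref 3 -> HIT, frames=[3,4,-] (faults so far: 2)
  step 4: ref 1 -> FAULT, frames=[3,4,1] (faults so far: 3)
  step 5: ref 1 -> HIT, frames=[3,4,1] (faults so far: 3)
  step 6: ref 3 -> HIT, frames=[3,4,1] (faults so far: 3)
  step 7: ref 6 -> FAULT, evict 3, frames=[6,4,1] (faults so far: 4)
  step 8: ref 2 -> FAULT, evict 4, frames=[6,2,1] (faults so far: 5)
  step 9: ref 7 -> FAULT, evict 6, frames=[7,2,1] (faults so far: 6)
  step 10: ref 2 -> HIT, frames=[7,2,1] (faults so far: 6)
  step 11: ref 2 -> HIT, frames=[7,2,1] (faults so far: 6)
  step 12: ref 1 -> HIT, frames=[7,2,1] (faults so far: 6)
  step 13: ref 1 -> HIT, frames=[7,2,1] (faults so far: 6)
  step 14: ref 1 -> HIT, frames=[7,2,1] (faults so far: 6)
  Optimal total faults: 6

Answer: 7 7 6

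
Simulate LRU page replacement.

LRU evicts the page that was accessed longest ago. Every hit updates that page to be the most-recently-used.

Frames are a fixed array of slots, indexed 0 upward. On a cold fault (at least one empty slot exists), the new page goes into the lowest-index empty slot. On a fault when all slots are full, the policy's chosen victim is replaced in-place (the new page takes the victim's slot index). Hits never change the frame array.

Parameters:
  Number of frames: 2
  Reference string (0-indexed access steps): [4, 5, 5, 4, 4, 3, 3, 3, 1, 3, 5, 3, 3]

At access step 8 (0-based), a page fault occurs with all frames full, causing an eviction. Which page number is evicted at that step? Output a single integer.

Answer: 4

Derivation:
Step 0: ref 4 -> FAULT, frames=[4,-]
Step 1: ref 5 -> FAULT, frames=[4,5]
Step 2: ref 5 -> HIT, frames=[4,5]
Step 3: ref 4 -> HIT, frames=[4,5]
Step 4: ref 4 -> HIT, frames=[4,5]
Step 5: ref 3 -> FAULT, evict 5, frames=[4,3]
Step 6: ref 3 -> HIT, frames=[4,3]
Step 7: ref 3 -> HIT, frames=[4,3]
Step 8: ref 1 -> FAULT, evict 4, frames=[1,3]
At step 8: evicted page 4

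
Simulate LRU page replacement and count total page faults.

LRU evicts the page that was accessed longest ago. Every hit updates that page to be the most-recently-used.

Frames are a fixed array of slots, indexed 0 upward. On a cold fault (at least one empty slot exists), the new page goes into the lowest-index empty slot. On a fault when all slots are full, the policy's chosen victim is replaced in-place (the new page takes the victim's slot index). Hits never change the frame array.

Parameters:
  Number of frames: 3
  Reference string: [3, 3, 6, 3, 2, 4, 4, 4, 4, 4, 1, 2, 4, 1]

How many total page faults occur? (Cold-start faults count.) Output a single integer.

Answer: 5

Derivation:
Step 0: ref 3 → FAULT, frames=[3,-,-]
Step 1: ref 3 → HIT, frames=[3,-,-]
Step 2: ref 6 → FAULT, frames=[3,6,-]
Step 3: ref 3 → HIT, frames=[3,6,-]
Step 4: ref 2 → FAULT, frames=[3,6,2]
Step 5: ref 4 → FAULT (evict 6), frames=[3,4,2]
Step 6: ref 4 → HIT, frames=[3,4,2]
Step 7: ref 4 → HIT, frames=[3,4,2]
Step 8: ref 4 → HIT, frames=[3,4,2]
Step 9: ref 4 → HIT, frames=[3,4,2]
Step 10: ref 1 → FAULT (evict 3), frames=[1,4,2]
Step 11: ref 2 → HIT, frames=[1,4,2]
Step 12: ref 4 → HIT, frames=[1,4,2]
Step 13: ref 1 → HIT, frames=[1,4,2]
Total faults: 5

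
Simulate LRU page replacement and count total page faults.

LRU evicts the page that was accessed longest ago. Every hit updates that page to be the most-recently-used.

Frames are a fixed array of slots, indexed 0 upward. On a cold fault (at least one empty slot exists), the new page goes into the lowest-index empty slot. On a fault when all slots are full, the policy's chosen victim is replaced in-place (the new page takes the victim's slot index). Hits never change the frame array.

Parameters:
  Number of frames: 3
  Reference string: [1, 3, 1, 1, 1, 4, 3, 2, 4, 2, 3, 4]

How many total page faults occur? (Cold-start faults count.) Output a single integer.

Step 0: ref 1 → FAULT, frames=[1,-,-]
Step 1: ref 3 → FAULT, frames=[1,3,-]
Step 2: ref 1 → HIT, frames=[1,3,-]
Step 3: ref 1 → HIT, frames=[1,3,-]
Step 4: ref 1 → HIT, frames=[1,3,-]
Step 5: ref 4 → FAULT, frames=[1,3,4]
Step 6: ref 3 → HIT, frames=[1,3,4]
Step 7: ref 2 → FAULT (evict 1), frames=[2,3,4]
Step 8: ref 4 → HIT, frames=[2,3,4]
Step 9: ref 2 → HIT, frames=[2,3,4]
Step 10: ref 3 → HIT, frames=[2,3,4]
Step 11: ref 4 → HIT, frames=[2,3,4]
Total faults: 4

Answer: 4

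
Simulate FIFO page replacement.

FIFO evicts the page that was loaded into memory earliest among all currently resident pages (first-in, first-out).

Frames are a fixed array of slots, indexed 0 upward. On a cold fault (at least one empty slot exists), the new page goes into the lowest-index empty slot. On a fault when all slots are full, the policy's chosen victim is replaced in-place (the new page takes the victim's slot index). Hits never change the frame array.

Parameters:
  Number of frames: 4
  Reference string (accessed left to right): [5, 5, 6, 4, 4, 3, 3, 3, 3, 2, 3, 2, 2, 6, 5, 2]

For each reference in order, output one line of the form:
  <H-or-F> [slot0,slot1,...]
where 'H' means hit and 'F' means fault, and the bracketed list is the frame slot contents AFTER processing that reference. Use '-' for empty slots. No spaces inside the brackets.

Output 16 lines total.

F [5,-,-,-]
H [5,-,-,-]
F [5,6,-,-]
F [5,6,4,-]
H [5,6,4,-]
F [5,6,4,3]
H [5,6,4,3]
H [5,6,4,3]
H [5,6,4,3]
F [2,6,4,3]
H [2,6,4,3]
H [2,6,4,3]
H [2,6,4,3]
H [2,6,4,3]
F [2,5,4,3]
H [2,5,4,3]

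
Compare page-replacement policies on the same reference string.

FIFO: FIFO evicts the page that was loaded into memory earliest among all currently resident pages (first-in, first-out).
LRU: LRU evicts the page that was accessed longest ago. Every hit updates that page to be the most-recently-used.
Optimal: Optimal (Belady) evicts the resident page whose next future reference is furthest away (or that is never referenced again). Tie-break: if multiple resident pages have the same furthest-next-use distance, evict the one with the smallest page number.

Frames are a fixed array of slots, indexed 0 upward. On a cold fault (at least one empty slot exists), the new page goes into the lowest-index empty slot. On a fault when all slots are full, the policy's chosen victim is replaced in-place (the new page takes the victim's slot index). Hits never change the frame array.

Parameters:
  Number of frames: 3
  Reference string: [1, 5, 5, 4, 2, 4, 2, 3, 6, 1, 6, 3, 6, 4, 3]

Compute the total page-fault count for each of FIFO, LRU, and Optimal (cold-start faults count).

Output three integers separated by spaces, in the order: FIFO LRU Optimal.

Answer: 9 8 7

Derivation:
--- FIFO ---
  step 0: ref 1 -> FAULT, frames=[1,-,-] (faults so far: 1)
  step 1: ref 5 -> FAULT, frames=[1,5,-] (faults so far: 2)
  step 2: ref 5 -> HIT, frames=[1,5,-] (faults so far: 2)
  step 3: ref 4 -> FAULT, frames=[1,5,4] (faults so far: 3)
  step 4: ref 2 -> FAULT, evict 1, frames=[2,5,4] (faults so far: 4)
  step 5: ref 4 -> HIT, frames=[2,5,4] (faults so far: 4)
  step 6: ref 2 -> HIT, frames=[2,5,4] (faults so far: 4)
  step 7: ref 3 -> FAULT, evict 5, frames=[2,3,4] (faults so far: 5)
  step 8: ref 6 -> FAULT, evict 4, frames=[2,3,6] (faults so far: 6)
  step 9: ref 1 -> FAULT, evict 2, frames=[1,3,6] (faults so far: 7)
  step 10: ref 6 -> HIT, frames=[1,3,6] (faults so far: 7)
  step 11: ref 3 -> HIT, frames=[1,3,6] (faults so far: 7)
  step 12: ref 6 -> HIT, frames=[1,3,6] (faults so far: 7)
  step 13: ref 4 -> FAULT, evict 3, frames=[1,4,6] (faults so far: 8)
  step 14: ref 3 -> FAULT, evict 6, frames=[1,4,3] (faults so far: 9)
  FIFO total faults: 9
--- LRU ---
  step 0: ref 1 -> FAULT, frames=[1,-,-] (faults so far: 1)
  step 1: ref 5 -> FAULT, frames=[1,5,-] (faults so far: 2)
  step 2: ref 5 -> HIT, frames=[1,5,-] (faults so far: 2)
  step 3: ref 4 -> FAULT, frames=[1,5,4] (faults so far: 3)
  step 4: ref 2 -> FAULT, evict 1, frames=[2,5,4] (faults so far: 4)
  step 5: ref 4 -> HIT, frames=[2,5,4] (faults so far: 4)
  step 6: ref 2 -> HIT, frames=[2,5,4] (faults so far: 4)
  step 7: ref 3 -> FAULT, evict 5, frames=[2,3,4] (faults so far: 5)
  step 8: ref 6 -> FAULT, evict 4, frames=[2,3,6] (faults so far: 6)
  step 9: ref 1 -> FAULT, evict 2, frames=[1,3,6] (faults so far: 7)
  step 10: ref 6 -> HIT, frames=[1,3,6] (faults so far: 7)
  step 11: ref 3 -> HIT, frames=[1,3,6] (faults so far: 7)
  step 12: ref 6 -> HIT, frames=[1,3,6] (faults so far: 7)
  step 13: ref 4 -> FAULT, evict 1, frames=[4,3,6] (faults so far: 8)
  step 14: ref 3 -> HIT, frames=[4,3,6] (faults so far: 8)
  LRU total faults: 8
--- Optimal ---
  step 0: ref 1 -> FAULT, frames=[1,-,-] (faults so far: 1)
  step 1: ref 5 -> FAULT, frames=[1,5,-] (faults so far: 2)
  step 2: ref 5 -> HIT, frames=[1,5,-] (faults so far: 2)
  step 3: ref 4 -> FAULT, frames=[1,5,4] (faults so far: 3)
  step 4: ref 2 -> FAULT, evict 5, frames=[1,2,4] (faults so far: 4)
  step 5: ref 4 -> HIT, frames=[1,2,4] (faults so far: 4)
  step 6: ref 2 -> HIT, frames=[1,2,4] (faults so far: 4)
  step 7: ref 3 -> FAULT, evict 2, frames=[1,3,4] (faults so far: 5)
  step 8: ref 6 -> FAULT, evict 4, frames=[1,3,6] (faults so far: 6)
  step 9: ref 1 -> HIT, frames=[1,3,6] (faults so far: 6)
  step 10: ref 6 -> HIT, frames=[1,3,6] (faults so far: 6)
  step 11: ref 3 -> HIT, frames=[1,3,6] (faults so far: 6)
  step 12: ref 6 -> HIT, frames=[1,3,6] (faults so far: 6)
  step 13: ref 4 -> FAULT, evict 1, frames=[4,3,6] (faults so far: 7)
  step 14: ref 3 -> HIT, frames=[4,3,6] (faults so far: 7)
  Optimal total faults: 7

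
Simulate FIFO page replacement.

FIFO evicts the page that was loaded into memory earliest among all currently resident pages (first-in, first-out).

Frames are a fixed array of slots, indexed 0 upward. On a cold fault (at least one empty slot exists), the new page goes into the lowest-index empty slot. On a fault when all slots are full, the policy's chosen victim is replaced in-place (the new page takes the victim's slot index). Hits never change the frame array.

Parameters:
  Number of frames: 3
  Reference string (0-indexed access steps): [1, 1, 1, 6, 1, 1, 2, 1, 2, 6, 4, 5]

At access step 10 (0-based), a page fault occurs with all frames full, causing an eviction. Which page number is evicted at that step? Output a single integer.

Step 0: ref 1 -> FAULT, frames=[1,-,-]
Step 1: ref 1 -> HIT, frames=[1,-,-]
Step 2: ref 1 -> HIT, frames=[1,-,-]
Step 3: ref 6 -> FAULT, frames=[1,6,-]
Step 4: ref 1 -> HIT, frames=[1,6,-]
Step 5: ref 1 -> HIT, frames=[1,6,-]
Step 6: ref 2 -> FAULT, frames=[1,6,2]
Step 7: ref 1 -> HIT, frames=[1,6,2]
Step 8: ref 2 -> HIT, frames=[1,6,2]
Step 9: ref 6 -> HIT, frames=[1,6,2]
Step 10: ref 4 -> FAULT, evict 1, frames=[4,6,2]
At step 10: evicted page 1

Answer: 1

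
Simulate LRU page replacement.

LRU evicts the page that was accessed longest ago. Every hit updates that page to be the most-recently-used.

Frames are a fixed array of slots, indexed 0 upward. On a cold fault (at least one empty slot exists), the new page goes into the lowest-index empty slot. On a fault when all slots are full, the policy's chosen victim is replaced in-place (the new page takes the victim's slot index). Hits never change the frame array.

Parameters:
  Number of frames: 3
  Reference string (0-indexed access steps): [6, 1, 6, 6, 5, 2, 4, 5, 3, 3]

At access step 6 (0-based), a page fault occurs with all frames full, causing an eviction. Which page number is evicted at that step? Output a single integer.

Step 0: ref 6 -> FAULT, frames=[6,-,-]
Step 1: ref 1 -> FAULT, frames=[6,1,-]
Step 2: ref 6 -> HIT, frames=[6,1,-]
Step 3: ref 6 -> HIT, frames=[6,1,-]
Step 4: ref 5 -> FAULT, frames=[6,1,5]
Step 5: ref 2 -> FAULT, evict 1, frames=[6,2,5]
Step 6: ref 4 -> FAULT, evict 6, frames=[4,2,5]
At step 6: evicted page 6

Answer: 6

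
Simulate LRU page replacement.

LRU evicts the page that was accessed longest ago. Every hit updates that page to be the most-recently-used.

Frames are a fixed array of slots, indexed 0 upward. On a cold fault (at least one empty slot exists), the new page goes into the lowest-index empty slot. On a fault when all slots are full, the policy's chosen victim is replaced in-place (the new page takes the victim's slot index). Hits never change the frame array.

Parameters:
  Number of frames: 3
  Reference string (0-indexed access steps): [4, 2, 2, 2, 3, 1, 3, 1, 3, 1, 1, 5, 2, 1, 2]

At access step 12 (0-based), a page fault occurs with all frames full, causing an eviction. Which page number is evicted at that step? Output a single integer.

Answer: 3

Derivation:
Step 0: ref 4 -> FAULT, frames=[4,-,-]
Step 1: ref 2 -> FAULT, frames=[4,2,-]
Step 2: ref 2 -> HIT, frames=[4,2,-]
Step 3: ref 2 -> HIT, frames=[4,2,-]
Step 4: ref 3 -> FAULT, frames=[4,2,3]
Step 5: ref 1 -> FAULT, evict 4, frames=[1,2,3]
Step 6: ref 3 -> HIT, frames=[1,2,3]
Step 7: ref 1 -> HIT, frames=[1,2,3]
Step 8: ref 3 -> HIT, frames=[1,2,3]
Step 9: ref 1 -> HIT, frames=[1,2,3]
Step 10: ref 1 -> HIT, frames=[1,2,3]
Step 11: ref 5 -> FAULT, evict 2, frames=[1,5,3]
Step 12: ref 2 -> FAULT, evict 3, frames=[1,5,2]
At step 12: evicted page 3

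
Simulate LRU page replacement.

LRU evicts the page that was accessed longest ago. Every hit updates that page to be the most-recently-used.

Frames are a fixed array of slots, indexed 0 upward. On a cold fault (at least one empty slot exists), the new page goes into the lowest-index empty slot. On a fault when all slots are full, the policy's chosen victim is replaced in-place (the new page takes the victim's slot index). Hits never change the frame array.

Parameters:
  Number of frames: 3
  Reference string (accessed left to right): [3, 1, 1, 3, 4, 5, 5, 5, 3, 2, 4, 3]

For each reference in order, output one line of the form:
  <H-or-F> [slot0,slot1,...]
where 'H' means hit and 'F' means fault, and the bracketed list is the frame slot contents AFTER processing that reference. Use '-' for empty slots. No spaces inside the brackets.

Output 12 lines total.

F [3,-,-]
F [3,1,-]
H [3,1,-]
H [3,1,-]
F [3,1,4]
F [3,5,4]
H [3,5,4]
H [3,5,4]
H [3,5,4]
F [3,5,2]
F [3,4,2]
H [3,4,2]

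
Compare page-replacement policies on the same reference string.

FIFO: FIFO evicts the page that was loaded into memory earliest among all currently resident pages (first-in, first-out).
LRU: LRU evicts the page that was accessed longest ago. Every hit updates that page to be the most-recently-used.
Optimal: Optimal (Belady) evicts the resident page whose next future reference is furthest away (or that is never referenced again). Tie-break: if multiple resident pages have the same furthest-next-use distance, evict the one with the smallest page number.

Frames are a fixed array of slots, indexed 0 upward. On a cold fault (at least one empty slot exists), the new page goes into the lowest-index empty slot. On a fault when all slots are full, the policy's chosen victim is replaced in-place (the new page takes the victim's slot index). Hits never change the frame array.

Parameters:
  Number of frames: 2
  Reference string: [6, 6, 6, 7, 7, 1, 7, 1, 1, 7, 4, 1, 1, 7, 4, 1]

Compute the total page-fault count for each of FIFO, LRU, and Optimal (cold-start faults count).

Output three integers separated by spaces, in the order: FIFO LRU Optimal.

--- FIFO ---
  step 0: ref 6 -> FAULT, frames=[6,-] (faults so far: 1)
  step 1: ref 6 -> HIT, frames=[6,-] (faults so far: 1)
  step 2: ref 6 -> HIT, frames=[6,-] (faults so far: 1)
  step 3: ref 7 -> FAULT, frames=[6,7] (faults so far: 2)
  step 4: ref 7 -> HIT, frames=[6,7] (faults so far: 2)
  step 5: ref 1 -> FAULT, evict 6, frames=[1,7] (faults so far: 3)
  step 6: ref 7 -> HIT, frames=[1,7] (faults so far: 3)
  step 7: ref 1 -> HIT, frames=[1,7] (faults so far: 3)
  step 8: ref 1 -> HIT, frames=[1,7] (faults so far: 3)
  step 9: ref 7 -> HIT, frames=[1,7] (faults so far: 3)
  step 10: ref 4 -> FAULT, evict 7, frames=[1,4] (faults so far: 4)
  step 11: ref 1 -> HIT, frames=[1,4] (faults so far: 4)
  step 12: ref 1 -> HIT, frames=[1,4] (faults so far: 4)
  step 13: ref 7 -> FAULT, evict 1, frames=[7,4] (faults so far: 5)
  step 14: ref 4 -> HIT, frames=[7,4] (faults so far: 5)
  step 15: ref 1 -> FAULT, evict 4, frames=[7,1] (faults so far: 6)
  FIFO total faults: 6
--- LRU ---
  step 0: ref 6 -> FAULT, frames=[6,-] (faults so far: 1)
  step 1: ref 6 -> HIT, frames=[6,-] (faults so far: 1)
  step 2: ref 6 -> HIT, frames=[6,-] (faults so far: 1)
  step 3: ref 7 -> FAULT, frames=[6,7] (faults so far: 2)
  step 4: ref 7 -> HIT, frames=[6,7] (faults so far: 2)
  step 5: ref 1 -> FAULT, evict 6, frames=[1,7] (faults so far: 3)
  step 6: ref 7 -> HIT, frames=[1,7] (faults so far: 3)
  step 7: ref 1 -> HIT, frames=[1,7] (faults so far: 3)
  step 8: ref 1 -> HIT, frames=[1,7] (faults so far: 3)
  step 9: ref 7 -> HIT, frames=[1,7] (faults so far: 3)
  step 10: ref 4 -> FAULT, evict 1, frames=[4,7] (faults so far: 4)
  step 11: ref 1 -> FAULT, evict 7, frames=[4,1] (faults so far: 5)
  step 12: ref 1 -> HIT, frames=[4,1] (faults so far: 5)
  step 13: ref 7 -> FAULT, evict 4, frames=[7,1] (faults so far: 6)
  step 14: ref 4 -> FAULT, evict 1, frames=[7,4] (faults so far: 7)
  step 15: ref 1 -> FAULT, evict 7, frames=[1,4] (faults so far: 8)
  LRU total faults: 8
--- Optimal ---
  step 0: ref 6 -> FAULT, frames=[6,-] (faults so far: 1)
  step 1: ref 6 -> HIT, frames=[6,-] (faults so far: 1)
  step 2: ref 6 -> HIT, frames=[6,-] (faults so far: 1)
  step 3: ref 7 -> FAULT, frames=[6,7] (faults so far: 2)
  step 4: ref 7 -> HIT, frames=[6,7] (faults so far: 2)
  step 5: ref 1 -> FAULT, evict 6, frames=[1,7] (faults so far: 3)
  step 6: ref 7 -> HIT, frames=[1,7] (faults so far: 3)
  step 7: ref 1 -> HIT, frames=[1,7] (faults so far: 3)
  step 8: ref 1 -> HIT, frames=[1,7] (faults so far: 3)
  step 9: ref 7 -> HIT, frames=[1,7] (faults so far: 3)
  step 10: ref 4 -> FAULT, evict 7, frames=[1,4] (faults so far: 4)
  step 11: ref 1 -> HIT, frames=[1,4] (faults so far: 4)
  step 12: ref 1 -> HIT, frames=[1,4] (faults so far: 4)
  step 13: ref 7 -> FAULT, evict 1, frames=[7,4] (faults so far: 5)
  step 14: ref 4 -> HIT, frames=[7,4] (faults so far: 5)
  step 15: ref 1 -> FAULT, evict 4, frames=[7,1] (faults so far: 6)
  Optimal total faults: 6

Answer: 6 8 6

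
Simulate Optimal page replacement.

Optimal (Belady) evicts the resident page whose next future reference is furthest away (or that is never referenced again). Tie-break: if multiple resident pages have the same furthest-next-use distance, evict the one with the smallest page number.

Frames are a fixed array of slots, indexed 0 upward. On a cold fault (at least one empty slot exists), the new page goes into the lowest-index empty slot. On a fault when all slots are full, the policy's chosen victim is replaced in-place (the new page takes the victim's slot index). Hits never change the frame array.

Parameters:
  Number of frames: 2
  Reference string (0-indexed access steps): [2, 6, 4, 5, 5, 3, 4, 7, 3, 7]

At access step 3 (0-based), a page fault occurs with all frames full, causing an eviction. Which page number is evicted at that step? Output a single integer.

Answer: 6

Derivation:
Step 0: ref 2 -> FAULT, frames=[2,-]
Step 1: ref 6 -> FAULT, frames=[2,6]
Step 2: ref 4 -> FAULT, evict 2, frames=[4,6]
Step 3: ref 5 -> FAULT, evict 6, frames=[4,5]
At step 3: evicted page 6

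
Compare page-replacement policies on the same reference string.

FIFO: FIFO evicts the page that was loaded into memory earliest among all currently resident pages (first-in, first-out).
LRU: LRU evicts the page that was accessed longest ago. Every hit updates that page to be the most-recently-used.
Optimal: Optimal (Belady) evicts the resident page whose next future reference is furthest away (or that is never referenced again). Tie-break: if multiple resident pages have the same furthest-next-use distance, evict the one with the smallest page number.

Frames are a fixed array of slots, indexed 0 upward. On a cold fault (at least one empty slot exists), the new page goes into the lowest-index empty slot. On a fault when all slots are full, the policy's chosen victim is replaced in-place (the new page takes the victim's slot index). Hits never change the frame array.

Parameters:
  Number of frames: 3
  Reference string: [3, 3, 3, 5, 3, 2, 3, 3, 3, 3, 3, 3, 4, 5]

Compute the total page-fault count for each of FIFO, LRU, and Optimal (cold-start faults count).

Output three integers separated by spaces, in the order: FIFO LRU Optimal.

--- FIFO ---
  step 0: ref 3 -> FAULT, frames=[3,-,-] (faults so far: 1)
  step 1: ref 3 -> HIT, frames=[3,-,-] (faults so far: 1)
  step 2: ref 3 -> HIT, frames=[3,-,-] (faults so far: 1)
  step 3: ref 5 -> FAULT, frames=[3,5,-] (faults so far: 2)
  step 4: ref 3 -> HIT, frames=[3,5,-] (faults so far: 2)
  step 5: ref 2 -> FAULT, frames=[3,5,2] (faults so far: 3)
  step 6: ref 3 -> HIT, frames=[3,5,2] (faults so far: 3)
  step 7: ref 3 -> HIT, frames=[3,5,2] (faults so far: 3)
  step 8: ref 3 -> HIT, frames=[3,5,2] (faults so far: 3)
  step 9: ref 3 -> HIT, frames=[3,5,2] (faults so far: 3)
  step 10: ref 3 -> HIT, frames=[3,5,2] (faults so far: 3)
  step 11: ref 3 -> HIT, frames=[3,5,2] (faults so far: 3)
  step 12: ref 4 -> FAULT, evict 3, frames=[4,5,2] (faults so far: 4)
  step 13: ref 5 -> HIT, frames=[4,5,2] (faults so far: 4)
  FIFO total faults: 4
--- LRU ---
  step 0: ref 3 -> FAULT, frames=[3,-,-] (faults so far: 1)
  step 1: ref 3 -> HIT, frames=[3,-,-] (faults so far: 1)
  step 2: ref 3 -> HIT, frames=[3,-,-] (faults so far: 1)
  step 3: ref 5 -> FAULT, frames=[3,5,-] (faults so far: 2)
  step 4: ref 3 -> HIT, frames=[3,5,-] (faults so far: 2)
  step 5: ref 2 -> FAULT, frames=[3,5,2] (faults so far: 3)
  step 6: ref 3 -> HIT, frames=[3,5,2] (faults so far: 3)
  step 7: ref 3 -> HIT, frames=[3,5,2] (faults so far: 3)
  step 8: ref 3 -> HIT, frames=[3,5,2] (faults so far: 3)
  step 9: ref 3 -> HIT, frames=[3,5,2] (faults so far: 3)
  step 10: ref 3 -> HIT, frames=[3,5,2] (faults so far: 3)
  step 11: ref 3 -> HIT, frames=[3,5,2] (faults so far: 3)
  step 12: ref 4 -> FAULT, evict 5, frames=[3,4,2] (faults so far: 4)
  step 13: ref 5 -> FAULT, evict 2, frames=[3,4,5] (faults so far: 5)
  LRU total faults: 5
--- Optimal ---
  step 0: ref 3 -> FAULT, frames=[3,-,-] (faults so far: 1)
  step 1: ref 3 -> HIT, frames=[3,-,-] (faults so far: 1)
  step 2: ref 3 -> HIT, frames=[3,-,-] (faults so far: 1)
  step 3: ref 5 -> FAULT, frames=[3,5,-] (faults so far: 2)
  step 4: ref 3 -> HIT, frames=[3,5,-] (faults so far: 2)
  step 5: ref 2 -> FAULT, frames=[3,5,2] (faults so far: 3)
  step 6: ref 3 -> HIT, frames=[3,5,2] (faults so far: 3)
  step 7: ref 3 -> HIT, frames=[3,5,2] (faults so far: 3)
  step 8: ref 3 -> HIT, frames=[3,5,2] (faults so far: 3)
  step 9: ref 3 -> HIT, frames=[3,5,2] (faults so far: 3)
  step 10: ref 3 -> HIT, frames=[3,5,2] (faults so far: 3)
  step 11: ref 3 -> HIT, frames=[3,5,2] (faults so far: 3)
  step 12: ref 4 -> FAULT, evict 2, frames=[3,5,4] (faults so far: 4)
  step 13: ref 5 -> HIT, frames=[3,5,4] (faults so far: 4)
  Optimal total faults: 4

Answer: 4 5 4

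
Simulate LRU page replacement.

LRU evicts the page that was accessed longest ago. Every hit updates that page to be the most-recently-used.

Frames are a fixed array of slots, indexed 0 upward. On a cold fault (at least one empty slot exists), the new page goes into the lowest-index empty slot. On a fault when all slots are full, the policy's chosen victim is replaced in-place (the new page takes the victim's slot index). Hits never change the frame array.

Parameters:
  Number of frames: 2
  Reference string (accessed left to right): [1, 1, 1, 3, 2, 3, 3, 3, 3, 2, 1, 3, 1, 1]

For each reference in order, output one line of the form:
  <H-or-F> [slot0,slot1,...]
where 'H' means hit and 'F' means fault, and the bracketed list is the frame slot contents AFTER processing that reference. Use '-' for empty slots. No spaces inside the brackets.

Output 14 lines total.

F [1,-]
H [1,-]
H [1,-]
F [1,3]
F [2,3]
H [2,3]
H [2,3]
H [2,3]
H [2,3]
H [2,3]
F [2,1]
F [3,1]
H [3,1]
H [3,1]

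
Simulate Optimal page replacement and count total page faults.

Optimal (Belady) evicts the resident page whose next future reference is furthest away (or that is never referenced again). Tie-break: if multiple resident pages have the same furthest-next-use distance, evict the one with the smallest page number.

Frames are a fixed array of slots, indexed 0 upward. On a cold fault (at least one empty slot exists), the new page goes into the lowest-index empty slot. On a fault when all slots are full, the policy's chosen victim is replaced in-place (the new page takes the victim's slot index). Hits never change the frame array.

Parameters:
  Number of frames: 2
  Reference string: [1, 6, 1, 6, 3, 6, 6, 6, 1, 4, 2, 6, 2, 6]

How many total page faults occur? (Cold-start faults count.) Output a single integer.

Step 0: ref 1 → FAULT, frames=[1,-]
Step 1: ref 6 → FAULT, frames=[1,6]
Step 2: ref 1 → HIT, frames=[1,6]
Step 3: ref 6 → HIT, frames=[1,6]
Step 4: ref 3 → FAULT (evict 1), frames=[3,6]
Step 5: ref 6 → HIT, frames=[3,6]
Step 6: ref 6 → HIT, frames=[3,6]
Step 7: ref 6 → HIT, frames=[3,6]
Step 8: ref 1 → FAULT (evict 3), frames=[1,6]
Step 9: ref 4 → FAULT (evict 1), frames=[4,6]
Step 10: ref 2 → FAULT (evict 4), frames=[2,6]
Step 11: ref 6 → HIT, frames=[2,6]
Step 12: ref 2 → HIT, frames=[2,6]
Step 13: ref 6 → HIT, frames=[2,6]
Total faults: 6

Answer: 6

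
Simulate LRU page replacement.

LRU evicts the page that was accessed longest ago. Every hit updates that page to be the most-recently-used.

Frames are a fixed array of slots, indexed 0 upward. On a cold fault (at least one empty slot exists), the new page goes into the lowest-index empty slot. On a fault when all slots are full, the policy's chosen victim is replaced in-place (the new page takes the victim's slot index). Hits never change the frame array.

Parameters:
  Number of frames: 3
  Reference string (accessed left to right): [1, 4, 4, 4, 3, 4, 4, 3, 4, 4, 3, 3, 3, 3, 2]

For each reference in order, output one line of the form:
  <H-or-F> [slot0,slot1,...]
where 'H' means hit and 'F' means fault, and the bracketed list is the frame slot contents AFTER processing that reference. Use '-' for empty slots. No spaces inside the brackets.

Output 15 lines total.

F [1,-,-]
F [1,4,-]
H [1,4,-]
H [1,4,-]
F [1,4,3]
H [1,4,3]
H [1,4,3]
H [1,4,3]
H [1,4,3]
H [1,4,3]
H [1,4,3]
H [1,4,3]
H [1,4,3]
H [1,4,3]
F [2,4,3]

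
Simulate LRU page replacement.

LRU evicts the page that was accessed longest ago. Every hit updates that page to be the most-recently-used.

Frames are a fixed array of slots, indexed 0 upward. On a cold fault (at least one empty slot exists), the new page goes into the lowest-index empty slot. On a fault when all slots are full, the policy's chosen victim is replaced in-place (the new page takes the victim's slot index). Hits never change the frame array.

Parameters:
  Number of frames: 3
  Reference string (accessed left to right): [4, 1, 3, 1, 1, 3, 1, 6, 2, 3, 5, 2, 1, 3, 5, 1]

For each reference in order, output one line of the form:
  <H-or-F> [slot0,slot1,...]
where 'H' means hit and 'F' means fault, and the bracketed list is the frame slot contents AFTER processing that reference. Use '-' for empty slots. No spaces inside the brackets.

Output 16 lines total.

F [4,-,-]
F [4,1,-]
F [4,1,3]
H [4,1,3]
H [4,1,3]
H [4,1,3]
H [4,1,3]
F [6,1,3]
F [6,1,2]
F [6,3,2]
F [5,3,2]
H [5,3,2]
F [5,1,2]
F [3,1,2]
F [3,1,5]
H [3,1,5]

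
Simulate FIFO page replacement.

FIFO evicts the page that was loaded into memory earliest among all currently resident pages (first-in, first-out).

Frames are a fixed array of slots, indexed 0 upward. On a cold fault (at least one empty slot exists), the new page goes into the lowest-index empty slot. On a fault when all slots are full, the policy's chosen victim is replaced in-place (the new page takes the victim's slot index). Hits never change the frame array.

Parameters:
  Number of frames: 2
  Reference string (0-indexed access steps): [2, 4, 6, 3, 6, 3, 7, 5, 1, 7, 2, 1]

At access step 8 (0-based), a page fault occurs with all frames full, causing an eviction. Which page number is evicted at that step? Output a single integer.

Answer: 7

Derivation:
Step 0: ref 2 -> FAULT, frames=[2,-]
Step 1: ref 4 -> FAULT, frames=[2,4]
Step 2: ref 6 -> FAULT, evict 2, frames=[6,4]
Step 3: ref 3 -> FAULT, evict 4, frames=[6,3]
Step 4: ref 6 -> HIT, frames=[6,3]
Step 5: ref 3 -> HIT, frames=[6,3]
Step 6: ref 7 -> FAULT, evict 6, frames=[7,3]
Step 7: ref 5 -> FAULT, evict 3, frames=[7,5]
Step 8: ref 1 -> FAULT, evict 7, frames=[1,5]
At step 8: evicted page 7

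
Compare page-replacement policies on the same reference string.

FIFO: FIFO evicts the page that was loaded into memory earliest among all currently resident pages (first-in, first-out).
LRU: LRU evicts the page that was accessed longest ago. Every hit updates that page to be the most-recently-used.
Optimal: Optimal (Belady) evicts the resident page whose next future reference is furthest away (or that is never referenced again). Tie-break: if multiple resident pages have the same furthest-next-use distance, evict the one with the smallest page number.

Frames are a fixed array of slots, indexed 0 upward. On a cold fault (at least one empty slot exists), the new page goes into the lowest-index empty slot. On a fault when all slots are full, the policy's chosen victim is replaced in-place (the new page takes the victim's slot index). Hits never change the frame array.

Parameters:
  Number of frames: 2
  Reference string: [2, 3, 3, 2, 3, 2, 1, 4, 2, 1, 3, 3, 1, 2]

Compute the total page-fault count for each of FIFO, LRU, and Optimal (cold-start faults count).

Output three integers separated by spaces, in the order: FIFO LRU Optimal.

--- FIFO ---
  step 0: ref 2 -> FAULT, frames=[2,-] (faults so far: 1)
  step 1: ref 3 -> FAULT, frames=[2,3] (faults so far: 2)
  step 2: ref 3 -> HIT, frames=[2,3] (faults so far: 2)
  step 3: ref 2 -> HIT, frames=[2,3] (faults so far: 2)
  step 4: ref 3 -> HIT, frames=[2,3] (faults so far: 2)
  step 5: ref 2 -> HIT, frames=[2,3] (faults so far: 2)
  step 6: ref 1 -> FAULT, evict 2, frames=[1,3] (faults so far: 3)
  step 7: ref 4 -> FAULT, evict 3, frames=[1,4] (faults so far: 4)
  step 8: ref 2 -> FAULT, evict 1, frames=[2,4] (faults so far: 5)
  step 9: ref 1 -> FAULT, evict 4, frames=[2,1] (faults so far: 6)
  step 10: ref 3 -> FAULT, evict 2, frames=[3,1] (faults so far: 7)
  step 11: ref 3 -> HIT, frames=[3,1] (faults so far: 7)
  step 12: ref 1 -> HIT, frames=[3,1] (faults so far: 7)
  step 13: ref 2 -> FAULT, evict 1, frames=[3,2] (faults so far: 8)
  FIFO total faults: 8
--- LRU ---
  step 0: ref 2 -> FAULT, frames=[2,-] (faults so far: 1)
  step 1: ref 3 -> FAULT, frames=[2,3] (faults so far: 2)
  step 2: ref 3 -> HIT, frames=[2,3] (faults so far: 2)
  step 3: ref 2 -> HIT, frames=[2,3] (faults so far: 2)
  step 4: ref 3 -> HIT, frames=[2,3] (faults so far: 2)
  step 5: ref 2 -> HIT, frames=[2,3] (faults so far: 2)
  step 6: ref 1 -> FAULT, evict 3, frames=[2,1] (faults so far: 3)
  step 7: ref 4 -> FAULT, evict 2, frames=[4,1] (faults so far: 4)
  step 8: ref 2 -> FAULT, evict 1, frames=[4,2] (faults so far: 5)
  step 9: ref 1 -> FAULT, evict 4, frames=[1,2] (faults so far: 6)
  step 10: ref 3 -> FAULT, evict 2, frames=[1,3] (faults so far: 7)
  step 11: ref 3 -> HIT, frames=[1,3] (faults so far: 7)
  step 12: ref 1 -> HIT, frames=[1,3] (faults so far: 7)
  step 13: ref 2 -> FAULT, evict 3, frames=[1,2] (faults so far: 8)
  LRU total faults: 8
--- Optimal ---
  step 0: ref 2 -> FAULT, frames=[2,-] (faults so far: 1)
  step 1: ref 3 -> FAULT, frames=[2,3] (faults so far: 2)
  step 2: ref 3 -> HIT, frames=[2,3] (faults so far: 2)
  step 3: ref 2 -> HIT, frames=[2,3] (faults so far: 2)
  step 4: ref 3 -> HIT, frames=[2,3] (faults so far: 2)
  step 5: ref 2 -> HIT, frames=[2,3] (faults so far: 2)
  step 6: ref 1 -> FAULT, evict 3, frames=[2,1] (faults so far: 3)
  step 7: ref 4 -> FAULT, evict 1, frames=[2,4] (faults so far: 4)
  step 8: ref 2 -> HIT, frames=[2,4] (faults so far: 4)
  step 9: ref 1 -> FAULT, evict 4, frames=[2,1] (faults so far: 5)
  step 10: ref 3 -> FAULT, evict 2, frames=[3,1] (faults so far: 6)
  step 11: ref 3 -> HIT, frames=[3,1] (faults so far: 6)
  step 12: ref 1 -> HIT, frames=[3,1] (faults so far: 6)
  step 13: ref 2 -> FAULT, evict 1, frames=[3,2] (faults so far: 7)
  Optimal total faults: 7

Answer: 8 8 7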